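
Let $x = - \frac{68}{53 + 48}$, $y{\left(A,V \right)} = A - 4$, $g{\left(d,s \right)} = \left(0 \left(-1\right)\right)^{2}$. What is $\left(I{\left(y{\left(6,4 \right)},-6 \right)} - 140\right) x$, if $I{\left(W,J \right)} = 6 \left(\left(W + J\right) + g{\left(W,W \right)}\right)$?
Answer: $\frac{11152}{101} \approx 110.42$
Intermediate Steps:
$g{\left(d,s \right)} = 0$ ($g{\left(d,s \right)} = 0^{2} = 0$)
$y{\left(A,V \right)} = -4 + A$ ($y{\left(A,V \right)} = A - 4 = -4 + A$)
$x = - \frac{68}{101} \approx -0.67327$
$I{\left(W,J \right)} = 6 J + 6 W$ ($I{\left(W,J \right)} = 6 \left(\left(W + J\right) + 0\right) = 6 \left(\left(J + W\right) + 0\right) = 6 \left(J + W\right) = 6 J + 6 W$)
$\left(I{\left(y{\left(6,4 \right)},-6 \right)} - 140\right) x = \left(\left(6 \left(-6\right) + 6 \left(-4 + 6\right)\right) - 140\right) \left(- \frac{68}{101}\right) = \left(\left(-36 + 6 \cdot 2\right) - 140\right) \left(- \frac{68}{101}\right) = \left(\left(-36 + 12\right) - 140\right) \left(- \frac{68}{101}\right) = \left(-24 - 140\right) \left(- \frac{68}{101}\right) = \left(-164\right) \left(- \frac{68}{101}\right) = \frac{11152}{101}$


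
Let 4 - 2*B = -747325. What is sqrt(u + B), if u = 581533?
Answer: sqrt(3820790)/2 ≈ 977.34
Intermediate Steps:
B = 747329/2 (B = 2 - 1/2*(-747325) = 2 + 747325/2 = 747329/2 ≈ 3.7366e+5)
sqrt(u + B) = sqrt(581533 + 747329/2) = sqrt(1910395/2) = sqrt(3820790)/2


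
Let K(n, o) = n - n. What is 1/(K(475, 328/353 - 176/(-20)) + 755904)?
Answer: 1/755904 ≈ 1.3229e-6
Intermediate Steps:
K(n, o) = 0
1/(K(475, 328/353 - 176/(-20)) + 755904) = 1/(0 + 755904) = 1/755904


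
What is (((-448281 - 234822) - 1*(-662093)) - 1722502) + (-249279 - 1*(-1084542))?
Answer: -908249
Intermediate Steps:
(((-448281 - 234822) - 1*(-662093)) - 1722502) + (-249279 - 1*(-1084542)) = ((-683103 + 662093) - 1722502) + (-249279 + 1084542) = (-21010 - 1722502) + 835263 = -1743512 + 835263 = -908249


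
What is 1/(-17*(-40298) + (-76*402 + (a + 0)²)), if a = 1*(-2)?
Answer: 1/654518 ≈ 1.5278e-6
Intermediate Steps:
a = -2
1/(-17*(-40298) + (-76*402 + (a + 0)²)) = 1/(-17*(-40298) + (-76*402 + (-2 + 0)²)) = 1/(685066 + (-30552 + (-2)²)) = 1/(685066 + (-30552 + 4)) = 1/(685066 - 30548) = 1/654518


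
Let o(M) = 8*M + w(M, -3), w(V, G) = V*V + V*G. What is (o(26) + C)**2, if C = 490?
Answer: 1679616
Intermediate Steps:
w(V, G) = V**2 + G*V
o(M) = 8*M + M*(-3 + M)
(o(26) + C)**2 = (26*(5 + 26) + 490)**2 = (26*31 + 490)**2 = (806 + 490)**2 = 1296**2 = 1679616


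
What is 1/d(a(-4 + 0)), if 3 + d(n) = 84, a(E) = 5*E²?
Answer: 1/81 ≈ 0.012346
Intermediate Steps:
d(n) = 81 (d(n) = -3 + 84 = 81)
1/d(a(-4 + 0)) = 1/81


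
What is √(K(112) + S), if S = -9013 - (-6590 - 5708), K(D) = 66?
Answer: √3351 ≈ 57.888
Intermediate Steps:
S = 3285 (S = -9013 - 1*(-12298) = -9013 + 12298 = 3285)
√(K(112) + S) = √(66 + 3285) = √3351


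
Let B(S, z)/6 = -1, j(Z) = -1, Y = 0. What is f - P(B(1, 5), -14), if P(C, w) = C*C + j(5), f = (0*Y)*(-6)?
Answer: -35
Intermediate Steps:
B(S, z) = -6 (B(S, z) = 6*(-1) = -6)
f = 0 (f = (0*0)*(-6) = 0*(-6) = 0)
P(C, w) = -1 + C² (P(C, w) = C*C - 1 = C² - 1 = -1 + C²)
f - P(B(1, 5), -14) = 0 - (-1 + (-6)²) = 0 - (-1 + 36) = 0 - 1*35 = 0 - 35 = -35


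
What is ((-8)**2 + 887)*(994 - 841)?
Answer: 145503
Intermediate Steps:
((-8)**2 + 887)*(994 - 841) = (64 + 887)*153 = 951*153 = 145503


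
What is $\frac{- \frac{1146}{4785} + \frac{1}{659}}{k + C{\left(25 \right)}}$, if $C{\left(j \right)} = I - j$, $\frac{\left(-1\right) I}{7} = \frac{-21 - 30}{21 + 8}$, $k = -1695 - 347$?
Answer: $\frac{83381}{719898190} \approx 0.00011582$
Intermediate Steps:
$k = -2042$ ($k = -1695 - 347 = -2042$)
$I = \frac{357}{29}$ ($I = - 7 \frac{-21 - 30}{21 + 8} = - 7 \left(- \frac{51}{29}\right) = - 7 \left(\left(-51\right) \frac{1}{29}\right) = \left(-7\right) \left(- \frac{51}{29}\right) = \frac{357}{29} \approx 12.31$)
$C{\left(j \right)} = \frac{357}{29} - j$
$\frac{- \frac{1146}{4785} + \frac{1}{659}}{k + C{\left(25 \right)}} = \frac{- \frac{1146}{4785} + \frac{1}{659}}{-2042 + \left(\frac{357}{29} - 25\right)} = \frac{\left(-1146\right) \frac{1}{4785} + \frac{1}{659}}{-2042 + \left(\frac{357}{29} - 25\right)} = \frac{- \frac{382}{1595} + \frac{1}{659}}{-2042 - \frac{368}{29}} = - \frac{250143}{1051105 \left(- \frac{59586}{29}\right)} = \left(- \frac{250143}{1051105}\right) \left(- \frac{29}{59586}\right) = \frac{83381}{719898190}$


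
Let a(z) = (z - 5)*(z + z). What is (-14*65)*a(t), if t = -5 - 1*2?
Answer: -152880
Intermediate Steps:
t = -7 (t = -5 - 2 = -7)
a(z) = 2*z*(-5 + z) (a(z) = (-5 + z)*(2*z) = 2*z*(-5 + z))
(-14*65)*a(t) = (-14*65)*(2*(-7)*(-5 - 7)) = -1820*(-7)*(-12) = -910*168 = -152880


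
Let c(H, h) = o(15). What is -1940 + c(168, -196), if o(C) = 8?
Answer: -1932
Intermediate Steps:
c(H, h) = 8
-1940 + c(168, -196) = -1940 + 8 = -1932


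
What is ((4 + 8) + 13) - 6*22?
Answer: -107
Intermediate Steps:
((4 + 8) + 13) - 6*22 = (12 + 13) - 132 = 25 - 132 = -107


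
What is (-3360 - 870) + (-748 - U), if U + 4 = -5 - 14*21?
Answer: -4675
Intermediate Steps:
U = -303 (U = -4 + (-5 - 14*21) = -4 + (-5 - 294) = -4 - 299 = -303)
(-3360 - 870) + (-748 - U) = (-3360 - 870) + (-748 - 1*(-303)) = -4230 + (-748 + 303) = -4230 - 445 = -4675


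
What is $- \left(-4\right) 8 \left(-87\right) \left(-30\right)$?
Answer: $83520$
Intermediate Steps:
$- \left(-4\right) 8 \left(-87\right) \left(-30\right) = - \left(-32\right) \left(-87\right) \left(-30\right) = - 2784 \left(-30\right) = \left(-1\right) \left(-83520\right) = 83520$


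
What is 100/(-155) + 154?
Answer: 4754/31 ≈ 153.35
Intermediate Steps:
100/(-155) + 154 = 100*(-1/155) + 154 = -20/31 + 154 = 4754/31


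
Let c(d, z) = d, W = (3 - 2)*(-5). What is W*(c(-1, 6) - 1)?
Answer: 10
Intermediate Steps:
W = -5 (W = 1*(-5) = -5)
W*(c(-1, 6) - 1) = -5*(-1 - 1) = -5*(-2) = 10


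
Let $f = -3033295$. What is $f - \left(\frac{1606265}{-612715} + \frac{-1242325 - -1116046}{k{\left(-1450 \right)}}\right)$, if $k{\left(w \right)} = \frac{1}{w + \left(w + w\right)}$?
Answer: $- \frac{2183427463222}{3953} \approx -5.5235 \cdot 10^{8}$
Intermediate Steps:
$k{\left(w \right)} = \frac{1}{3 w}$ ($k{\left(w \right)} = \frac{1}{w + 2 w} = \frac{1}{3 w}$)
$f - \left(\frac{1606265}{-612715} + \frac{-1242325 - -1116046}{k{\left(-1450 \right)}}\right) = -3033295 - \left(\frac{1606265}{-612715} + \frac{-1242325 - -1116046}{\frac{1}{3} \frac{1}{-1450}}\right) = -3033295 - \left(1606265 \left(- \frac{1}{612715}\right) + \frac{-1242325 + 1116046}{\frac{1}{3} \left(- \frac{1}{1450}\right)}\right) = -3033295 - \left(- \frac{10363}{3953} - \frac{126279}{- \frac{1}{4350}}\right) = -3033295 - \left(- \frac{10363}{3953} - -549313650\right) = -3033295 - \left(- \frac{10363}{3953} + 549313650\right) = -3033295 - \frac{2171436848087}{3953} = - \frac{2183427463222}{3953}$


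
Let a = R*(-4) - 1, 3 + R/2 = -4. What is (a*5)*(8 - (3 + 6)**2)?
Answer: -20075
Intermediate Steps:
R = -14 (R = -6 + 2*(-4) = -6 - 8 = -14)
a = 55 (a = -14*(-4) - 1 = 56 - 1 = 55)
(a*5)*(8 - (3 + 6)**2) = (55*5)*(8 - (3 + 6)**2) = 275*(8 - 1*9**2) = 275*(8 - 1*81) = 275*(8 - 81) = 275*(-73) = -20075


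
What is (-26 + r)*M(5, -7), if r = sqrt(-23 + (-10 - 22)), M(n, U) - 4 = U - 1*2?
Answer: 130 - 5*I*sqrt(55) ≈ 130.0 - 37.081*I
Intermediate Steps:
M(n, U) = 2 + U (M(n, U) = 4 + (U - 1*2) = 4 + (U - 2) = 4 + (-2 + U) = 2 + U)
r = I*sqrt(55) (r = sqrt(-23 - 32) = sqrt(-55) = I*sqrt(55) ≈ 7.4162*I)
(-26 + r)*M(5, -7) = (-26 + I*sqrt(55))*(2 - 7) = (-26 + I*sqrt(55))*(-5) = 130 - 5*I*sqrt(55)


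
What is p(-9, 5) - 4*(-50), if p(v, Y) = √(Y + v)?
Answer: 200 + 2*I ≈ 200.0 + 2.0*I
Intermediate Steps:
p(-9, 5) - 4*(-50) = √(5 - 9) - 4*(-50) = √(-4) + 200 = 2*I + 200 = 200 + 2*I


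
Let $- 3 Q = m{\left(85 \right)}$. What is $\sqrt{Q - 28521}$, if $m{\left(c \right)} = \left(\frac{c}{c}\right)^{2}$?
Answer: $\frac{2 i \sqrt{64173}}{3} \approx 168.88 i$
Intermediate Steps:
$m{\left(c \right)} = 1$ ($m{\left(c \right)} = 1^{2} = 1$)
$Q = - \frac{1}{3}$ ($Q = \left(- \frac{1}{3}\right) 1 = - \frac{1}{3} \approx -0.33333$)
$\sqrt{Q - 28521} = \sqrt{- \frac{1}{3} - 28521} = \sqrt{- \frac{85564}{3}} = \frac{2 i \sqrt{64173}}{3}$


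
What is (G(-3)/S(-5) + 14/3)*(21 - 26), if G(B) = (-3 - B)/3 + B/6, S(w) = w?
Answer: -143/6 ≈ -23.833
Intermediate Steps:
G(B) = -1 - B/6 (G(B) = (-3 - B)*(⅓) + B*(⅙) = (-1 - B/3) + B/6 = -1 - B/6)
(G(-3)/S(-5) + 14/3)*(21 - 26) = ((-1 - ⅙*(-3))/(-5) + 14/3)*(21 - 26) = ((-1 + ½)*(-⅕) + 14*(⅓))*(-5) = (-½*(-⅕) + 14/3)*(-5) = (⅒ + 14/3)*(-5) = (143/30)*(-5) = -143/6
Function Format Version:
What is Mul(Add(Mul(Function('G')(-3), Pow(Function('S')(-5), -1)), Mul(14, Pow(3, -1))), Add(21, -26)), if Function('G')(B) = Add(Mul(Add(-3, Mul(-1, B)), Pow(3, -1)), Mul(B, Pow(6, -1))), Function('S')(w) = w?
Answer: Rational(-143, 6) ≈ -23.833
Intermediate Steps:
Function('G')(B) = Add(-1, Mul(Rational(-1, 6), B)) (Function('G')(B) = Add(Mul(Add(-3, Mul(-1, B)), Rational(1, 3)), Mul(B, Rational(1, 6))) = Add(Add(-1, Mul(Rational(-1, 3), B)), Mul(Rational(1, 6), B)) = Add(-1, Mul(Rational(-1, 6), B)))
Mul(Add(Mul(Function('G')(-3), Pow(Function('S')(-5), -1)), Mul(14, Pow(3, -1))), Add(21, -26)) = Mul(Add(Mul(Add(-1, Mul(Rational(-1, 6), -3)), Pow(-5, -1)), Mul(14, Pow(3, -1))), Add(21, -26)) = Mul(Add(Mul(Add(-1, Rational(1, 2)), Rational(-1, 5)), Mul(14, Rational(1, 3))), -5) = Mul(Add(Mul(Rational(-1, 2), Rational(-1, 5)), Rational(14, 3)), -5) = Mul(Add(Rational(1, 10), Rational(14, 3)), -5) = Mul(Rational(143, 30), -5) = Rational(-143, 6)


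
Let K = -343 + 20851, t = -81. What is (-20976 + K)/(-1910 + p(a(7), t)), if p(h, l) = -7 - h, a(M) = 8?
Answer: 468/1925 ≈ 0.24312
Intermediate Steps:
K = 20508
(-20976 + K)/(-1910 + p(a(7), t)) = (-20976 + 20508)/(-1910 + (-7 - 1*8)) = -468/(-1910 + (-7 - 8)) = -468/(-1910 - 15) = -468/(-1925) = -468*(-1/1925) = 468/1925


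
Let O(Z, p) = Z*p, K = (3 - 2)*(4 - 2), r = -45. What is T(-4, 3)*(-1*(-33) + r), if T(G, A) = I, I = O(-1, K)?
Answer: 24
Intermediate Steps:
K = 2 (K = 1*2 = 2)
I = -2 (I = -1*2 = -2)
T(G, A) = -2
T(-4, 3)*(-1*(-33) + r) = -2*(-1*(-33) - 45) = -2*(33 - 45) = -2*(-12) = 24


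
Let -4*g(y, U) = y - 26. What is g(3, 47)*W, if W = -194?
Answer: -2231/2 ≈ -1115.5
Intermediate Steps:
g(y, U) = 13/2 - y/4 (g(y, U) = -(y - 26)/4 = -(-26 + y)/4 = 13/2 - y/4)
g(3, 47)*W = (13/2 - ¼*3)*(-194) = (13/2 - ¾)*(-194) = (23/4)*(-194) = -2231/2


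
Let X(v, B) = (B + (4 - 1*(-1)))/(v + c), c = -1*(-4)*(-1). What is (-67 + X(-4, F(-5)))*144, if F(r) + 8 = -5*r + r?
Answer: -9954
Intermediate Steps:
F(r) = -8 - 4*r (F(r) = -8 + (-5*r + r) = -8 - 4*r)
c = -4 (c = 4*(-1) = -4)
X(v, B) = (5 + B)/(-4 + v) (X(v, B) = (B + (4 - 1*(-1)))/(v - 4) = (B + (4 + 1))/(-4 + v) = (B + 5)/(-4 + v) = (5 + B)/(-4 + v))
(-67 + X(-4, F(-5)))*144 = (-67 + (5 + (-8 - 4*(-5)))/(-4 - 4))*144 = (-67 + (5 + (-8 + 20))/(-8))*144 = (-67 - (5 + 12)/8)*144 = (-67 - ⅛*17)*144 = (-67 - 17/8)*144 = -553/8*144 = -9954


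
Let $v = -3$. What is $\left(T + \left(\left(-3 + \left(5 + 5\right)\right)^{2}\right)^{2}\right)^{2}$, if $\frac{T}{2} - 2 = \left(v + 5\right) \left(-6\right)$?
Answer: $5669161$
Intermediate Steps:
$T = -20$ ($T = 4 + 2 \left(-3 + 5\right) \left(-6\right) = 4 + 2 \cdot 2 \left(-6\right) = 4 + 2 \left(-12\right) = 4 - 24 = -20$)
$\left(T + \left(\left(-3 + \left(5 + 5\right)\right)^{2}\right)^{2}\right)^{2} = \left(-20 + \left(\left(-3 + \left(5 + 5\right)\right)^{2}\right)^{2}\right)^{2} = \left(-20 + \left(\left(-3 + 10\right)^{2}\right)^{2}\right)^{2} = \left(-20 + \left(7^{2}\right)^{2}\right)^{2} = \left(-20 + 49^{2}\right)^{2} = \left(-20 + 2401\right)^{2} = 2381^{2} = 5669161$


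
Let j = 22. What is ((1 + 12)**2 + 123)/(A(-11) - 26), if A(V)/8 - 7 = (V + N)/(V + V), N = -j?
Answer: 146/21 ≈ 6.9524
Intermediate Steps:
N = -22 (N = -1*22 = -22)
A(V) = 56 + 4*(-22 + V)/V (A(V) = 56 + 8*((V - 22)/(V + V)) = 56 + 8*((-22 + V)/((2*V))) = 56 + 8*((-22 + V)*(1/(2*V))) = 56 + 8*((-22 + V)/(2*V)) = 56 + 4*(-22 + V)/V)
((1 + 12)**2 + 123)/(A(-11) - 26) = ((1 + 12)**2 + 123)/((60 - 88/(-11)) - 26) = (13**2 + 123)/((60 - 88*(-1/11)) - 26) = (169 + 123)/((60 + 8) - 26) = 292/(68 - 26) = 292/42 = 292*(1/42) = 146/21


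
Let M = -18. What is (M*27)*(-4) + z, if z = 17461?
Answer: 19405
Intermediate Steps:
(M*27)*(-4) + z = -18*27*(-4) + 17461 = -486*(-4) + 17461 = 1944 + 17461 = 19405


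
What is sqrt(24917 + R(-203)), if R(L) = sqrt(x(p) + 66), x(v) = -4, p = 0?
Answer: sqrt(24917 + sqrt(62)) ≈ 157.88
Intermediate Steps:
R(L) = sqrt(62) (R(L) = sqrt(-4 + 66) = sqrt(62))
sqrt(24917 + R(-203)) = sqrt(24917 + sqrt(62))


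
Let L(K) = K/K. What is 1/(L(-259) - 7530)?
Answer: -1/7529 ≈ -0.00013282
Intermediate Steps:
L(K) = 1
1/(L(-259) - 7530) = 1/(1 - 7530) = 1/(-7529) = -1/7529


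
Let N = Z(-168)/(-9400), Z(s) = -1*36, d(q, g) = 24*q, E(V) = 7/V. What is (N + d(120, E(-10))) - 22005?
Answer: -44943741/2350 ≈ -19125.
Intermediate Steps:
Z(s) = -36
N = 9/2350 (N = -36/(-9400) = -36*(-1/9400) = 9/2350 ≈ 0.0038298)
(N + d(120, E(-10))) - 22005 = (9/2350 + 24*120) - 22005 = (9/2350 + 2880) - 22005 = 6768009/2350 - 22005 = -44943741/2350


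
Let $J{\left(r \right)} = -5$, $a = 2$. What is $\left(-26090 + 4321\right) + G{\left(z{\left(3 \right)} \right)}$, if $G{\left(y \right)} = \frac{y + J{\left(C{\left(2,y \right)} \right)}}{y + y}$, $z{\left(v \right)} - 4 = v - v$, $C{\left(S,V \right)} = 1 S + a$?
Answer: $- \frac{174153}{8} \approx -21769.0$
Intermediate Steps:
$C{\left(S,V \right)} = 2 + S$ ($C{\left(S,V \right)} = 1 S + 2 = S + 2 = 2 + S$)
$z{\left(v \right)} = 4$ ($z{\left(v \right)} = 4 + \left(v - v\right) = 4 + 0 = 4$)
$G{\left(y \right)} = \frac{-5 + y}{2 y}$ ($G{\left(y \right)} = \frac{y - 5}{y + y} = \frac{-5 + y}{2 y}$)
$\left(-26090 + 4321\right) + G{\left(z{\left(3 \right)} \right)} = \left(-26090 + 4321\right) + \frac{-5 + 4}{2 \cdot 4} = -21769 + \frac{1}{2} \cdot \frac{1}{4} \left(-1\right) = -21769 - \frac{1}{8} = - \frac{174153}{8}$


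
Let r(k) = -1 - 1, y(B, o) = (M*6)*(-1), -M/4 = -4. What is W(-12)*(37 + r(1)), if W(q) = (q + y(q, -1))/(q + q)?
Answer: 315/2 ≈ 157.50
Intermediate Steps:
M = 16 (M = -4*(-4) = 16)
y(B, o) = -96 (y(B, o) = (16*6)*(-1) = 96*(-1) = -96)
r(k) = -2
W(q) = (-96 + q)/(2*q) (W(q) = (q - 96)/(q + q) = (-96 + q)/((2*q)) = (-96 + q)*(1/(2*q)) = (-96 + q)/(2*q))
W(-12)*(37 + r(1)) = ((1/2)*(-96 - 12)/(-12))*(37 - 2) = ((1/2)*(-1/12)*(-108))*35 = (9/2)*35 = 315/2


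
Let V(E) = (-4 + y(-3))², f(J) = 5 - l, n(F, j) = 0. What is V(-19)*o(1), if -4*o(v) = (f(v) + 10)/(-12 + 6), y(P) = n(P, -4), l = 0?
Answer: 10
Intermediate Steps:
y(P) = 0
f(J) = 5 (f(J) = 5 - 1*0 = 5 + 0 = 5)
V(E) = 16 (V(E) = (-4 + 0)² = (-4)² = 16)
o(v) = 5/8 (o(v) = -(5 + 10)/(4*(-12 + 6)) = -15/(4*(-6)) = -15*(-1)/(4*6) = -¼*(-5/2) = 5/8)
V(-19)*o(1) = 16*(5/8) = 10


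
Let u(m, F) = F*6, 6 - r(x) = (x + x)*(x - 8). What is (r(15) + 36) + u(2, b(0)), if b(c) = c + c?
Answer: -168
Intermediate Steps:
b(c) = 2*c
r(x) = 6 - 2*x*(-8 + x) (r(x) = 6 - (x + x)*(x - 8) = 6 - 2*x*(-8 + x))
u(m, F) = 6*F
(r(15) + 36) + u(2, b(0)) = ((6 - 2*15² + 16*15) + 36) + 6*(2*0) = ((6 - 2*225 + 240) + 36) + 6*0 = ((6 - 450 + 240) + 36) + 0 = (-204 + 36) + 0 = -168 + 0 = -168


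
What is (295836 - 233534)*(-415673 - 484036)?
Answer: -56053670118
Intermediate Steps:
(295836 - 233534)*(-415673 - 484036) = 62302*(-899709) = -56053670118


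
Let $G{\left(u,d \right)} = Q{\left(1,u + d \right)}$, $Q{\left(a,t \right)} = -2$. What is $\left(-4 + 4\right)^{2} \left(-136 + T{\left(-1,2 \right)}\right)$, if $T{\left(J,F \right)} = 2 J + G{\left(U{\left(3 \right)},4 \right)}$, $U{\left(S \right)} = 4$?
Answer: $0$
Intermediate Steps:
$G{\left(u,d \right)} = -2$
$T{\left(J,F \right)} = -2 + 2 J$ ($T{\left(J,F \right)} = 2 J - 2 = -2 + 2 J$)
$\left(-4 + 4\right)^{2} \left(-136 + T{\left(-1,2 \right)}\right) = \left(-4 + 4\right)^{2} \left(-136 + \left(-2 + 2 \left(-1\right)\right)\right) = 0^{2} \left(-136 - 4\right) = 0 \left(-136 - 4\right) = 0 \left(-140\right) = 0$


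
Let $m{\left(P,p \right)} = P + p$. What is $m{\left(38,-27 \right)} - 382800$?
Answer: $-382789$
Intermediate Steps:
$m{\left(38,-27 \right)} - 382800 = \left(38 - 27\right) - 382800 = 11 - 382800 = -382789$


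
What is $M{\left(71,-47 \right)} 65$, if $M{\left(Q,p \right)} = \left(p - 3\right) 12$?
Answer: $-39000$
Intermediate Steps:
$M{\left(Q,p \right)} = -36 + 12 p$ ($M{\left(Q,p \right)} = \left(p - 3\right) 12 = \left(-3 + p\right) 12 = -36 + 12 p$)
$M{\left(71,-47 \right)} 65 = \left(-36 + 12 \left(-47\right)\right) 65 = \left(-36 - 564\right) 65 = \left(-600\right) 65 = -39000$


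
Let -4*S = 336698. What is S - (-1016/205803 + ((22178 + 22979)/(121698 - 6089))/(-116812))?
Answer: -17995668034538765503/213790032500148 ≈ -84175.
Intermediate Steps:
S = -168349/2 (S = -1/4*336698 = -168349/2 ≈ -84175.)
S - (-1016/205803 + ((22178 + 22979)/(121698 - 6089))/(-116812)) = -168349/2 - (-1016/205803 + ((22178 + 22979)/(121698 - 6089))/(-116812)) = -168349/2 - (-1016*1/205803 + (45157/115609)*(-1/116812)) = -168349/2 - (-1016/205803 + (45157*(1/115609))*(-1/116812)) = -168349/2 - (-1016/205803 + (45157/115609)*(-1/116812)) = -168349/2 - (-1016/205803 - 45157/13504518508) = -168349/2 - 1*(-1056144942323/213790032500148) = -168349/2 + 1056144942323/213790032500148 = -17995668034538765503/213790032500148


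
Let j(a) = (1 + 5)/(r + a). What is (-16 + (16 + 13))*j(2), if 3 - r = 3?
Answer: 39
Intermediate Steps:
r = 0 (r = 3 - 1*3 = 3 - 3 = 0)
j(a) = 6/a (j(a) = (1 + 5)/(0 + a) = 6/a)
(-16 + (16 + 13))*j(2) = (-16 + (16 + 13))*(6/2) = (-16 + 29)*(6*(½)) = 13*3 = 39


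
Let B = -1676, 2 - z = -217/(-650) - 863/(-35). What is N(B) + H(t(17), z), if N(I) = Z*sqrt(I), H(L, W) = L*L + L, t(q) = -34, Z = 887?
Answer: 1122 + 1774*I*sqrt(419) ≈ 1122.0 + 36313.0*I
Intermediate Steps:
z = -104609/4550 (z = 2 - (-217/(-650) - 863/(-35)) = 2 - (-217*(-1/650) - 863*(-1/35)) = 2 - (217/650 + 863/35) = 2 - 1*113709/4550 = 2 - 113709/4550 = -104609/4550 ≈ -22.991)
H(L, W) = L + L**2 (H(L, W) = L**2 + L = L + L**2)
N(I) = 887*sqrt(I)
N(B) + H(t(17), z) = 887*sqrt(-1676) - 34*(1 - 34) = 887*(2*I*sqrt(419)) - 34*(-33) = 1774*I*sqrt(419) + 1122 = 1122 + 1774*I*sqrt(419)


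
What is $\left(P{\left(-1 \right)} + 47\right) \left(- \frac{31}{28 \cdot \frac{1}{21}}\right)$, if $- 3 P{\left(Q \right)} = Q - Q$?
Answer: $- \frac{4371}{4} \approx -1092.8$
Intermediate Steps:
$P{\left(Q \right)} = 0$ ($P{\left(Q \right)} = - \frac{Q - Q}{3} = \left(- \frac{1}{3}\right) 0 = 0$)
$\left(P{\left(-1 \right)} + 47\right) \left(- \frac{31}{28 \cdot \frac{1}{21}}\right) = \left(0 + 47\right) \left(- \frac{31}{28 \cdot \frac{1}{21}}\right) = 47 \left(- \frac{31}{28 \cdot \frac{1}{21}}\right) = 47 \left(- \frac{31}{\frac{4}{3}}\right) = 47 \left(\left(-31\right) \frac{3}{4}\right) = 47 \left(- \frac{93}{4}\right) = - \frac{4371}{4}$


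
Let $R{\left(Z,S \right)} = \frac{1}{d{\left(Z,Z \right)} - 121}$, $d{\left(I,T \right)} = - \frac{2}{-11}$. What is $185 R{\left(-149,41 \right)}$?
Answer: $- \frac{2035}{1329} \approx -1.5312$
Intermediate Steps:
$d{\left(I,T \right)} = \frac{2}{11}$ ($d{\left(I,T \right)} = \left(-2\right) \left(- \frac{1}{11}\right) = \frac{2}{11}$)
$R{\left(Z,S \right)} = - \frac{11}{1329}$ ($R{\left(Z,S \right)} = \frac{1}{\frac{2}{11} - 121} = \frac{1}{- \frac{1329}{11}} = - \frac{11}{1329}$)
$185 R{\left(-149,41 \right)} = 185 \left(- \frac{11}{1329}\right) = - \frac{2035}{1329}$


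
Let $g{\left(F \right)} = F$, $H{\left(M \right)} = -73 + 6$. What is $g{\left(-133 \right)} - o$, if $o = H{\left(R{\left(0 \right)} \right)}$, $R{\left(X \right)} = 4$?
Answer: $-66$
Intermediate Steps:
$H{\left(M \right)} = -67$
$o = -67$
$g{\left(-133 \right)} - o = -133 - -67 = -133 + 67 = -66$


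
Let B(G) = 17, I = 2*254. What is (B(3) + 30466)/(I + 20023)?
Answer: 30483/20531 ≈ 1.4847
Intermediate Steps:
I = 508
(B(3) + 30466)/(I + 20023) = (17 + 30466)/(508 + 20023) = 30483/20531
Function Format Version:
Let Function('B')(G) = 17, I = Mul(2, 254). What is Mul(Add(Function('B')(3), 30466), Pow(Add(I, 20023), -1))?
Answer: Rational(30483, 20531) ≈ 1.4847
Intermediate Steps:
I = 508
Mul(Add(Function('B')(3), 30466), Pow(Add(I, 20023), -1)) = Mul(Add(17, 30466), Pow(Add(508, 20023), -1)) = Mul(30483, Pow(20531, -1)) = Mul(30483, Rational(1, 20531)) = Rational(30483, 20531)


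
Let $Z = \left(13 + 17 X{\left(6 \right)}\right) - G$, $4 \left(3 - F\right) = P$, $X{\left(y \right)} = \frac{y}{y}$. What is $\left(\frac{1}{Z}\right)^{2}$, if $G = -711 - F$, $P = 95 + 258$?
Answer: $\frac{16}{6880129} \approx 2.3255 \cdot 10^{-6}$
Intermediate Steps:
$P = 353$
$X{\left(y \right)} = 1$
$F = - \frac{341}{4}$ ($F = 3 - \frac{353}{4} = - \frac{341}{4} \approx -85.25$)
$G = - \frac{2503}{4}$ ($G = -711 - - \frac{341}{4} = -711 + \frac{341}{4} = - \frac{2503}{4} \approx -625.75$)
$Z = \frac{2623}{4}$ ($Z = \left(13 + 17 \cdot 1\right) - - \frac{2503}{4} = \left(13 + 17\right) + \frac{2503}{4} = 30 + \frac{2503}{4} = \frac{2623}{4} \approx 655.75$)
$\left(\frac{1}{Z}\right)^{2} = \left(\frac{1}{\frac{2623}{4}}\right)^{2} = \left(\frac{4}{2623}\right)^{2} = \frac{16}{6880129}$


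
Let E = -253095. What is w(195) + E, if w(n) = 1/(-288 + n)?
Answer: -23537836/93 ≈ -2.5310e+5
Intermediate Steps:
w(195) + E = 1/(-288 + 195) - 253095 = 1/(-93) - 253095 = -1/93 - 253095 = -23537836/93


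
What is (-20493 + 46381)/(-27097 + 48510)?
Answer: 25888/21413 ≈ 1.2090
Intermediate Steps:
(-20493 + 46381)/(-27097 + 48510) = 25888/21413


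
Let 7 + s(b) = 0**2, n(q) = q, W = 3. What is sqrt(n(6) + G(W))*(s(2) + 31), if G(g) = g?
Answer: 72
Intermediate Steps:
s(b) = -7 (s(b) = -7 + 0**2 = -7 + 0 = -7)
sqrt(n(6) + G(W))*(s(2) + 31) = sqrt(6 + 3)*(-7 + 31) = sqrt(9)*24 = 3*24 = 72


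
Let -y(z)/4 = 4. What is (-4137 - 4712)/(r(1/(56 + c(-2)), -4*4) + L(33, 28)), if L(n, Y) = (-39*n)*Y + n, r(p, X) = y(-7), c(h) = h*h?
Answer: 8849/36019 ≈ 0.24568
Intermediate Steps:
c(h) = h**2
y(z) = -16 (y(z) = -4*4 = -16)
r(p, X) = -16
L(n, Y) = n - 39*Y*n (L(n, Y) = -39*Y*n + n = n - 39*Y*n)
(-4137 - 4712)/(r(1/(56 + c(-2)), -4*4) + L(33, 28)) = (-4137 - 4712)/(-16 + 33*(1 - 39*28)) = -8849/(-16 + 33*(1 - 1092)) = -8849/(-16 + 33*(-1091)) = -8849/(-16 - 36003) = -8849/(-36019) = -8849*(-1/36019) = 8849/36019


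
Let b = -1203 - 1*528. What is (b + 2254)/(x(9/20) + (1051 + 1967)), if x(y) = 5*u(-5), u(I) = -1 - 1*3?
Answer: 523/2998 ≈ 0.17445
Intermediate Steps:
b = -1731 (b = -1203 - 528 = -1731)
u(I) = -4 (u(I) = -1 - 3 = -4)
x(y) = -20 (x(y) = 5*(-4) = -20)
(b + 2254)/(x(9/20) + (1051 + 1967)) = (-1731 + 2254)/(-20 + (1051 + 1967)) = 523/(-20 + 3018) = 523/2998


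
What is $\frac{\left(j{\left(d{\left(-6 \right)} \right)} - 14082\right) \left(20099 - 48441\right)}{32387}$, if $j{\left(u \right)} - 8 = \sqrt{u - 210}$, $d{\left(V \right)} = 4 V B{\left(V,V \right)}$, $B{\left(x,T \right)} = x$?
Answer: $\frac{398885308}{32387} - \frac{28342 i \sqrt{66}}{32387} \approx 12316.0 - 7.1094 i$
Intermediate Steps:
$d{\left(V \right)} = 4 V^{2}$ ($d{\left(V \right)} = 4 V V = 4 V^{2}$)
$j{\left(u \right)} = 8 + \sqrt{-210 + u}$ ($j{\left(u \right)} = 8 + \sqrt{u - 210} = 8 + \sqrt{-210 + u}$)
$\frac{\left(j{\left(d{\left(-6 \right)} \right)} - 14082\right) \left(20099 - 48441\right)}{32387} = \frac{\left(\left(8 + \sqrt{-210 + 4 \left(-6\right)^{2}}\right) - 14082\right) \left(20099 - 48441\right)}{32387} = \left(\left(8 + \sqrt{-210 + 4 \cdot 36}\right) - 14082\right) \left(-28342\right) \frac{1}{32387} = \left(\left(8 + \sqrt{-210 + 144}\right) - 14082\right) \left(-28342\right) \frac{1}{32387} = \left(\left(8 + \sqrt{-66}\right) - 14082\right) \left(-28342\right) \frac{1}{32387} = \left(\left(8 + i \sqrt{66}\right) - 14082\right) \left(-28342\right) \frac{1}{32387} = \left(-14074 + i \sqrt{66}\right) \left(-28342\right) \frac{1}{32387} = \left(398885308 - 28342 i \sqrt{66}\right) \frac{1}{32387} = \frac{398885308}{32387} - \frac{28342 i \sqrt{66}}{32387}$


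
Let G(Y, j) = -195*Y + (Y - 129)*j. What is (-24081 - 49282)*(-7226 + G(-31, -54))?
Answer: -547214617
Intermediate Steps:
G(Y, j) = -195*Y + j*(-129 + Y) (G(Y, j) = -195*Y + (-129 + Y)*j = -195*Y + j*(-129 + Y))
(-24081 - 49282)*(-7226 + G(-31, -54)) = (-24081 - 49282)*(-7226 + (-195*(-31) - 129*(-54) - 31*(-54))) = -73363*(-7226 + (6045 + 6966 + 1674)) = -73363*(-7226 + 14685) = -73363*7459 = -547214617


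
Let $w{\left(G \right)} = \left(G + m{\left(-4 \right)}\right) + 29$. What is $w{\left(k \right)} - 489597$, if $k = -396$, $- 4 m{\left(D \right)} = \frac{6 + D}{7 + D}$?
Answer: $- \frac{2939785}{6} \approx -4.8996 \cdot 10^{5}$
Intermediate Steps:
$m{\left(D \right)} = - \frac{6 + D}{4 \left(7 + D\right)}$ ($m{\left(D \right)} = - \frac{\left(6 + D\right) \frac{1}{7 + D}}{4} = - \frac{\frac{1}{7 + D} \left(6 + D\right)}{4} = - \frac{6 + D}{4 \left(7 + D\right)}$)
$w{\left(G \right)} = \frac{173}{6} + G$ ($w{\left(G \right)} = \left(G + \frac{-6 - -4}{4 \left(7 - 4\right)}\right) + 29 = \left(G + \frac{-6 + 4}{4 \cdot 3}\right) + 29 = \left(G + \frac{1}{4} \cdot \frac{1}{3} \left(-2\right)\right) + 29 = \left(G - \frac{1}{6}\right) + 29 = \left(- \frac{1}{6} + G\right) + 29 = \frac{173}{6} + G$)
$w{\left(k \right)} - 489597 = \left(\frac{173}{6} - 396\right) - 489597 = - \frac{2203}{6} - 489597 = - \frac{2939785}{6}$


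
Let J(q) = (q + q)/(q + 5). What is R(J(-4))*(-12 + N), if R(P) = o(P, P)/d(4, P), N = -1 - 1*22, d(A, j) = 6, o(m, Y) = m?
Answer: 140/3 ≈ 46.667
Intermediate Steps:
N = -23 (N = -1 - 22 = -23)
J(q) = 2*q/(5 + q) (J(q) = (2*q)/(5 + q) = 2*q/(5 + q))
R(P) = P/6
R(J(-4))*(-12 + N) = ((2*(-4)/(5 - 4))/6)*(-12 - 23) = ((2*(-4)/1)/6)*(-35) = ((2*(-4)*1)/6)*(-35) = ((⅙)*(-8))*(-35) = -4/3*(-35) = 140/3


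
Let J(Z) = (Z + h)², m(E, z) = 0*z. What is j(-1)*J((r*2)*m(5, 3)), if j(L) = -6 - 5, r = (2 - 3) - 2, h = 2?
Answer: -44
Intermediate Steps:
m(E, z) = 0
r = -3 (r = -1 - 2 = -3)
J(Z) = (2 + Z)² (J(Z) = (Z + 2)² = (2 + Z)²)
j(L) = -11
j(-1)*J((r*2)*m(5, 3)) = -11*(2 - 3*2*0)² = -11*(2 - 6*0)² = -11*(2 + 0)² = -11*2² = -11*4 = -44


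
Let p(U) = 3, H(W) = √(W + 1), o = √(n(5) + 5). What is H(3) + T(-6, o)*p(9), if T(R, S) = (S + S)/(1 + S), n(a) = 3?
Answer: 62/7 - 12*√2/7 ≈ 6.4328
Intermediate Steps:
o = 2*√2 (o = √(3 + 5) = √8 = 2*√2 ≈ 2.8284)
T(R, S) = 2*S/(1 + S) (T(R, S) = (2*S)/(1 + S) = 2*S/(1 + S))
H(W) = √(1 + W)
H(3) + T(-6, o)*p(9) = √(1 + 3) + (2*(2*√2)/(1 + 2*√2))*3 = √4 + (4*√2/(1 + 2*√2))*3 = 2 + 12*√2/(1 + 2*√2)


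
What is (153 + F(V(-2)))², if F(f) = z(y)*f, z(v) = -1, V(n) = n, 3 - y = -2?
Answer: 24025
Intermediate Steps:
y = 5 (y = 3 - 1*(-2) = 3 + 2 = 5)
F(f) = -f
(153 + F(V(-2)))² = (153 - 1*(-2))² = (153 + 2)² = 155² = 24025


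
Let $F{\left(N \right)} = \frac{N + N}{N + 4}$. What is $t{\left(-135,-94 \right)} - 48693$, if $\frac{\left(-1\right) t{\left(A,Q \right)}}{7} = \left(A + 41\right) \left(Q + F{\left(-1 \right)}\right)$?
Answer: $- \frac{332951}{3} \approx -1.1098 \cdot 10^{5}$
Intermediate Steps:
$F{\left(N \right)} = \frac{2 N}{4 + N}$
$t{\left(A,Q \right)} = - 7 \left(41 + A\right) \left(- \frac{2}{3} + Q\right)$ ($t{\left(A,Q \right)} = - 7 \left(A + 41\right) \left(Q + 2 \left(-1\right) \frac{1}{4 - 1}\right) = - 7 \left(41 + A\right) \left(Q + 2 \left(-1\right) \frac{1}{3}\right) = - 7 \left(41 + A\right) \left(Q - \frac{2}{3}\right) = - 7 \left(41 + A\right) \left(- \frac{2}{3} + Q\right)$)
$t{\left(-135,-94 \right)} - 48693 = \left(\frac{574}{3} - -26978 + \frac{14}{3} \left(-135\right) - \left(-945\right) \left(-94\right)\right) - 48693 = \left(\frac{574}{3} + 26978 - 630 - 88830\right) - 48693 = - \frac{186872}{3} - 48693 = - \frac{332951}{3}$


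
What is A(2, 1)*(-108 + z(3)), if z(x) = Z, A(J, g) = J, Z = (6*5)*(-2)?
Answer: -336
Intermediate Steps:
Z = -60 (Z = 30*(-2) = -60)
z(x) = -60
A(2, 1)*(-108 + z(3)) = 2*(-108 - 60) = 2*(-168) = -336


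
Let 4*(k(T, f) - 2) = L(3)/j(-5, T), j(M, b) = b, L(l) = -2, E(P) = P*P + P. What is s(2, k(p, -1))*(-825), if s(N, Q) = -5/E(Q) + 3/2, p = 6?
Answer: -160875/322 ≈ -499.61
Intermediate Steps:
E(P) = P + P² (E(P) = P² + P = P + P²)
k(T, f) = 2 - 1/(2*T) (k(T, f) = 2 + (-2/T)/4 = 2 - 1/(2*T))
s(N, Q) = 3/2 - 5/(Q*(1 + Q)) (s(N, Q) = -5*1/(Q*(1 + Q)) + 3/2 = -5/(Q*(1 + Q)) + 3*(½) = -5/(Q*(1 + Q)) + 3/2 = 3/2 - 5/(Q*(1 + Q)))
s(2, k(p, -1))*(-825) = ((-10 + 3*(2 - ½/6)*(1 + (2 - ½/6)))/(2*(2 - ½/6)*(1 + (2 - ½/6))))*(-825) = ((-10 + 3*(2 - ½*⅙)*(1 + (2 - ½*⅙)))/(2*(2 - ½*⅙)*(1 + (2 - ½*⅙))))*(-825) = ((-10 + 3*(2 - 1/12)*(1 + (2 - 1/12)))/(2*(2 - 1/12)*(1 + (2 - 1/12))))*(-825) = ((-10 + 3*(23/12)*(1 + 23/12))/(2*(23/12)*(1 + 23/12)))*(-825) = ((½)*(12/23)*(-10 + 3*(23/12)*(35/12))/(35/12))*(-825) = ((½)*(12/23)*(12/35)*(-10 + 805/48))*(-825) = ((½)*(12/23)*(12/35)*(325/48))*(-825) = (195/322)*(-825) = -160875/322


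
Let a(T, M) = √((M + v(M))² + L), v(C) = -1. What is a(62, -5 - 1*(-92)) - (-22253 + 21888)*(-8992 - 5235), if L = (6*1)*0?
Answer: -5192769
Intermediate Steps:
L = 0 (L = 6*0 = 0)
a(T, M) = √((-1 + M)²) (a(T, M) = √((M - 1)² + 0) = √((-1 + M)² + 0) = √((-1 + M)²))
a(62, -5 - 1*(-92)) - (-22253 + 21888)*(-8992 - 5235) = √((-1 + (-5 - 1*(-92)))²) - (-22253 + 21888)*(-8992 - 5235) = √((-1 + (-5 + 92))²) - (-365)*(-14227) = √((-1 + 87)²) - 1*5192855 = √(86²) - 5192855 = √7396 - 5192855 = 86 - 5192855 = -5192769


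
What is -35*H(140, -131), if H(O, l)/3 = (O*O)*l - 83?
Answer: 269606715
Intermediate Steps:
H(O, l) = -249 + 3*l*O**2 (H(O, l) = 3*((O*O)*l - 83) = 3*(O**2*l - 83) = 3*(l*O**2 - 83) = 3*(-83 + l*O**2) = -249 + 3*l*O**2)
-35*H(140, -131) = -35*(-249 + 3*(-131)*140**2) = -35*(-249 + 3*(-131)*19600) = -35*(-249 - 7702800) = -35*(-7703049) = 269606715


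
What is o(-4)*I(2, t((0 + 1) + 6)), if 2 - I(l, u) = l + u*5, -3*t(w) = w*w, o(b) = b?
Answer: -980/3 ≈ -326.67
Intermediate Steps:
t(w) = -w²/3 (t(w) = -w*w/3 = -w²/3)
I(l, u) = 2 - l - 5*u (I(l, u) = 2 - (l + u*5) = 2 - (l + 5*u) = 2 + (-l - 5*u) = 2 - l - 5*u)
o(-4)*I(2, t((0 + 1) + 6)) = -4*(2 - 1*2 - (-5)*((0 + 1) + 6)²/3) = -4*(2 - 2 - (-5)*(1 + 6)²/3) = -4*(2 - 2 - (-5)*7²/3) = -4*(2 - 2 - (-5)*49/3) = -4*(2 - 2 - 5*(-49/3)) = -4*(2 - 2 + 245/3) = -4*245/3 = -980/3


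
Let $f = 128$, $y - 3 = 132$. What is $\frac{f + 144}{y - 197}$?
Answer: $- \frac{136}{31} \approx -4.3871$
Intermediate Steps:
$y = 135$ ($y = 3 + 132 = 135$)
$\frac{f + 144}{y - 197} = \frac{128 + 144}{135 - 197} = \frac{272}{-62} = 272 \left(- \frac{1}{62}\right) = - \frac{136}{31}$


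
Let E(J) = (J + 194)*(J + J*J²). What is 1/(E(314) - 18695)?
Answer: 1/15727385969 ≈ 6.3583e-11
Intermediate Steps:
E(J) = (194 + J)*(J + J³)
1/(E(314) - 18695) = 1/(314*(194 + 314 + 314³ + 194*314²) - 18695) = 1/(314*(194 + 314 + 30959144 + 194*98596) - 18695) = 1/(314*(194 + 314 + 30959144 + 19127624) - 18695) = 1/(314*50087276 - 18695) = 1/(15727404664 - 18695) = 1/15727385969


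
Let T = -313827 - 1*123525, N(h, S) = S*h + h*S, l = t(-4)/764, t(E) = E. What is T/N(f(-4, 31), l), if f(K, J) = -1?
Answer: -41767116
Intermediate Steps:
l = -1/191 (l = -4/764 = -4*1/764 = -1/191 ≈ -0.0052356)
N(h, S) = 2*S*h (N(h, S) = S*h + S*h = 2*S*h)
T = -437352 (T = -313827 - 123525 = -437352)
T/N(f(-4, 31), l) = -437352/(2*(-1/191)*(-1)) = -437352/2/191 = -437352*191/2 = -41767116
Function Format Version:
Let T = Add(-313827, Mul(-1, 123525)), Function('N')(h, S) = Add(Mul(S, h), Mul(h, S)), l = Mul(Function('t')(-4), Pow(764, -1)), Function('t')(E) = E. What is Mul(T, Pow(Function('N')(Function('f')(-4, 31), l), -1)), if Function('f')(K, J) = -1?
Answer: -41767116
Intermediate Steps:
l = Rational(-1, 191) (l = Mul(-4, Pow(764, -1)) = Mul(-4, Rational(1, 764)) = Rational(-1, 191) ≈ -0.0052356)
Function('N')(h, S) = Mul(2, S, h) (Function('N')(h, S) = Add(Mul(S, h), Mul(S, h)) = Mul(2, S, h))
T = -437352 (T = Add(-313827, -123525) = -437352)
Mul(T, Pow(Function('N')(Function('f')(-4, 31), l), -1)) = Mul(-437352, Pow(Mul(2, Rational(-1, 191), -1), -1)) = Mul(-437352, Pow(Rational(2, 191), -1)) = Mul(-437352, Rational(191, 2)) = -41767116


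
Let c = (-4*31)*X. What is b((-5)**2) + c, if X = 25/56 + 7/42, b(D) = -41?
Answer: -4915/42 ≈ -117.02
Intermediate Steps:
X = 103/168 (X = 25*(1/56) + 7*(1/42) = 25/56 + 1/6 = 103/168 ≈ 0.61310)
c = -3193/42 (c = -4*31*(103/168) = -124*103/168 = -3193/42 ≈ -76.024)
b((-5)**2) + c = -41 - 3193/42 = -4915/42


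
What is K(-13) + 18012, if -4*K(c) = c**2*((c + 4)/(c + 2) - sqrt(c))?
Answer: 791007/44 + 169*I*sqrt(13)/4 ≈ 17977.0 + 152.33*I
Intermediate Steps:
K(c) = -c**2*(-sqrt(c) + (4 + c)/(2 + c))/4 (K(c) = -c**2*((c + 4)/(c + 2) - sqrt(c))/4 = -c**2*((4 + c)/(2 + c) - sqrt(c))/4 = -c**2*(-sqrt(c) + (4 + c)/(2 + c))/4)
K(-13) + 18012 = ((-13)**(7/2) - 1*(-13)**3 - 4*(-13)**2 + 2*(-13)**(5/2))/(4*(2 - 13)) + 18012 = (1/4)*(-2197*I*sqrt(13) - 1*(-2197) - 4*169 + 2*(169*I*sqrt(13)))/(-11) + 18012 = (1/4)*(-1/11)*(-2197*I*sqrt(13) + 2197 - 676 + 338*I*sqrt(13)) + 18012 = (1/4)*(-1/11)*(1521 - 1859*I*sqrt(13)) + 18012 = (-1521/44 + 169*I*sqrt(13)/4) + 18012 = 791007/44 + 169*I*sqrt(13)/4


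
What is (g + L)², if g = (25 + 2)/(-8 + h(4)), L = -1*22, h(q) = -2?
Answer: 61009/100 ≈ 610.09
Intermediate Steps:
L = -22
g = -27/10 (g = (25 + 2)/(-8 - 2) = 27/(-10) = 27*(-⅒) = -27/10 ≈ -2.7000)
(g + L)² = (-27/10 - 22)² = (-247/10)² = 61009/100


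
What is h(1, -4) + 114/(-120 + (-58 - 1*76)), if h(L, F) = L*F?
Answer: -565/127 ≈ -4.4488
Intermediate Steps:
h(L, F) = F*L
h(1, -4) + 114/(-120 + (-58 - 1*76)) = -4*1 + 114/(-120 + (-58 - 1*76)) = -4 + 114/(-120 + (-58 - 76)) = -4 + 114/(-120 - 134) = -4 + 114/(-254) = -4 + 114*(-1/254) = -4 - 57/127 = -565/127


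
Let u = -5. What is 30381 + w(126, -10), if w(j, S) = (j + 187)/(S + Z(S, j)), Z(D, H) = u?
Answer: 455402/15 ≈ 30360.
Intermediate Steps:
Z(D, H) = -5
w(j, S) = (187 + j)/(-5 + S) (w(j, S) = (j + 187)/(S - 5) = (187 + j)/(-5 + S))
30381 + w(126, -10) = 30381 + (187 + 126)/(-5 - 10) = 30381 + 313/(-15) = 30381 - 1/15*313 = 30381 - 313/15 = 455402/15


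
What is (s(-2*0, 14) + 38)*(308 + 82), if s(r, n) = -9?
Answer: 11310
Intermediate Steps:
(s(-2*0, 14) + 38)*(308 + 82) = (-9 + 38)*(308 + 82) = 29*390 = 11310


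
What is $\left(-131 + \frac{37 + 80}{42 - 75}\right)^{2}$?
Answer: $\frac{2190400}{121} \approx 18102.0$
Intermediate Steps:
$\left(-131 + \frac{37 + 80}{42 - 75}\right)^{2} = \left(-131 + \frac{117}{-33}\right)^{2} = \left(-131 + 117 \left(- \frac{1}{33}\right)\right)^{2} = \left(-131 - \frac{39}{11}\right)^{2} = \left(- \frac{1480}{11}\right)^{2} = \frac{2190400}{121}$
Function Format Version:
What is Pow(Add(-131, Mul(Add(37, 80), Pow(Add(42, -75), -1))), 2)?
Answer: Rational(2190400, 121) ≈ 18102.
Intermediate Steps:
Pow(Add(-131, Mul(Add(37, 80), Pow(Add(42, -75), -1))), 2) = Pow(Add(-131, Mul(117, Pow(-33, -1))), 2) = Pow(Add(-131, Mul(117, Rational(-1, 33))), 2) = Pow(Add(-131, Rational(-39, 11)), 2) = Pow(Rational(-1480, 11), 2) = Rational(2190400, 121)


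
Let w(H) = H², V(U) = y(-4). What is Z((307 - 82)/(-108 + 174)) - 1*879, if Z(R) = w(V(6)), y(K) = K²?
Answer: -623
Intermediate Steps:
V(U) = 16 (V(U) = (-4)² = 16)
Z(R) = 256 (Z(R) = 16² = 256)
Z((307 - 82)/(-108 + 174)) - 1*879 = 256 - 1*879 = 256 - 879 = -623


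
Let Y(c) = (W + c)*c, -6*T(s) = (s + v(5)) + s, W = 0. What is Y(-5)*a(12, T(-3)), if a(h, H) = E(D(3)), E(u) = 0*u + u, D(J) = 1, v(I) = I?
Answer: 25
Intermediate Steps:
T(s) = -⅚ - s/3 (T(s) = -((s + 5) + s)/6 = -((5 + s) + s)/6 = -(5 + 2*s)/6 = -⅚ - s/3)
Y(c) = c² (Y(c) = (0 + c)*c = c*c = c²)
E(u) = u (E(u) = 0 + u = u)
a(h, H) = 1
Y(-5)*a(12, T(-3)) = (-5)²*1 = 25*1 = 25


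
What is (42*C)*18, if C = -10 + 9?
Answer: -756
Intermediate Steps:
C = -1
(42*C)*18 = (42*(-1))*18 = -42*18 = -756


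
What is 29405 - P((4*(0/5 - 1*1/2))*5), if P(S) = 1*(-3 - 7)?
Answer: 29415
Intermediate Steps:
P(S) = -10 (P(S) = 1*(-10) = -10)
29405 - P((4*(0/5 - 1*1/2))*5) = 29405 - 1*(-10) = 29405 + 10 = 29415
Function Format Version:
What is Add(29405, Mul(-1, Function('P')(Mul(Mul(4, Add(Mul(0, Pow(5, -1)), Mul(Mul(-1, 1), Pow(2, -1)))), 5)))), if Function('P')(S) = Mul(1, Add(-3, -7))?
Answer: 29415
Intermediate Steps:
Function('P')(S) = -10 (Function('P')(S) = Mul(1, -10) = -10)
Add(29405, Mul(-1, Function('P')(Mul(Mul(4, Add(Mul(0, Pow(5, -1)), Mul(Mul(-1, 1), Pow(2, -1)))), 5)))) = Add(29405, Mul(-1, -10)) = Add(29405, 10) = 29415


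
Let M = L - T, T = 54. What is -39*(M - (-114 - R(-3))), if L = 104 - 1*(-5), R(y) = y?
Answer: -6474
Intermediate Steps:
L = 109 (L = 104 + 5 = 109)
M = 55 (M = 109 - 1*54 = 109 - 54 = 55)
-39*(M - (-114 - R(-3))) = -39*(55 - (-114 - 1*(-3))) = -39*(55 - (-114 + 3)) = -39*(55 - 1*(-111)) = -39*(55 + 111) = -39*166 = -6474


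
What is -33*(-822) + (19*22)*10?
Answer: 31306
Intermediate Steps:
-33*(-822) + (19*22)*10 = 27126 + 418*10 = 27126 + 4180 = 31306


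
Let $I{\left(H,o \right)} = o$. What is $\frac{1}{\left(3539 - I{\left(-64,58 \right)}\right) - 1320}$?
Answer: $\frac{1}{2161} \approx 0.00046275$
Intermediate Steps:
$\frac{1}{\left(3539 - I{\left(-64,58 \right)}\right) - 1320} = \frac{1}{\left(3539 - 58\right) - 1320} = \frac{1}{3481 - 1320} = \frac{1}{2161}$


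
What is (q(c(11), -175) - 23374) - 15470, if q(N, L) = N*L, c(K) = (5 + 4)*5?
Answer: -46719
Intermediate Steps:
c(K) = 45 (c(K) = 9*5 = 45)
q(N, L) = L*N
(q(c(11), -175) - 23374) - 15470 = (-175*45 - 23374) - 15470 = (-7875 - 23374) - 15470 = -31249 - 15470 = -46719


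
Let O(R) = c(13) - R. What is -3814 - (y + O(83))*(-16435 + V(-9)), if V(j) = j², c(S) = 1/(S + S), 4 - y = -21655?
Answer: 352850719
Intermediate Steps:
y = 21659 (y = 4 - 1*(-21655) = 4 + 21655 = 21659)
c(S) = 1/(2*S)
O(R) = 1/26 - R (O(R) = (½)/13 - R = (½)*(1/13) - R = 1/26 - R)
-3814 - (y + O(83))*(-16435 + V(-9)) = -3814 - (21659 + (1/26 - 1*83))*(-16435 + (-9)²) = -3814 - (21659 + (1/26 - 83))*(-16435 + 81) = -3814 - (21659 - 2157/26)*(-16354) = -3814 - 560977*(-16354)/26 = -3814 - 1*(-352854533) = -3814 + 352854533 = 352850719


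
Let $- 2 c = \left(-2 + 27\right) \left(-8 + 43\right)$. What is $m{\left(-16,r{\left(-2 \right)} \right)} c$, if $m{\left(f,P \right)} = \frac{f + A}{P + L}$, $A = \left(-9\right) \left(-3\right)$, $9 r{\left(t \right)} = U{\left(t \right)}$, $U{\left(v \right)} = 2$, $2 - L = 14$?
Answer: $\frac{86625}{212} \approx 408.61$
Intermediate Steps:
$L = -12$ ($L = 2 - 14 = -12$)
$c = - \frac{875}{2}$ ($c = - \frac{\left(-2 + 27\right) \left(-8 + 43\right)}{2} = - \frac{25 \cdot 35}{2} = \left(- \frac{1}{2}\right) 875 = - \frac{875}{2} \approx -437.5$)
$r{\left(t \right)} = \frac{2}{9}$ ($r{\left(t \right)} = \frac{1}{9} \cdot 2 = \frac{2}{9}$)
$A = 27$
$m{\left(f,P \right)} = \frac{27 + f}{-12 + P}$ ($m{\left(f,P \right)} = \frac{f + 27}{P - 12} = \frac{27 + f}{-12 + P}$)
$m{\left(-16,r{\left(-2 \right)} \right)} c = \frac{27 - 16}{-12 + \frac{2}{9}} \left(- \frac{875}{2}\right) = \frac{1}{- \frac{106}{9}} \cdot 11 \left(- \frac{875}{2}\right) = \left(- \frac{9}{106}\right) 11 \left(- \frac{875}{2}\right) = \left(- \frac{99}{106}\right) \left(- \frac{875}{2}\right) = \frac{86625}{212}$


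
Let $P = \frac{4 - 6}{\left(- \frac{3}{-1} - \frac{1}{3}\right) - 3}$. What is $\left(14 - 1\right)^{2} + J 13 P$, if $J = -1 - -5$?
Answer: $481$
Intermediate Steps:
$P = 6$ ($P = - \frac{2}{\left(\left(-3\right) \left(-1\right) - \frac{1}{3}\right) - 3} = - \frac{2}{\left(3 - \frac{1}{3}\right) - 3} = - \frac{2}{\frac{8}{3} - 3} = - \frac{2}{- \frac{1}{3}} = \left(-2\right) \left(-3\right) = 6$)
$J = 4$ ($J = -1 + 5 = 4$)
$\left(14 - 1\right)^{2} + J 13 P = \left(14 - 1\right)^{2} + 4 \cdot 13 \cdot 6 = 13^{2} + 52 \cdot 6 = 169 + 312 = 481$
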